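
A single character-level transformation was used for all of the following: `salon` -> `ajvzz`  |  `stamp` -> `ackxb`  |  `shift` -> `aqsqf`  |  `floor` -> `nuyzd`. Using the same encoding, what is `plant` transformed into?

xukyf

In salon: s→a is +8, a→j is +9, l→v is +10, o→z is +11 — the shift increases by 1 each position. The shift increases by 1 at each position, starting from +8: 8, 9, 10, ….
Applying it to plant: p+8=x, l+9=u, a+10=k, n+11=y, t+12=f.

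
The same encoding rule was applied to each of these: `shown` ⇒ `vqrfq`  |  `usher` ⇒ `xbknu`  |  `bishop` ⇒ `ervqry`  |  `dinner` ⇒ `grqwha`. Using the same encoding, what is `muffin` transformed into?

Shifts by position in shown: pos 0: s→v (+3), pos 1: h→q (+9), pos 2: o→r (+3), pos 3: w→f (+9) — repeating every 2. A repeating key of period 2 is used — shifts +3, +9 over and over.
Applying it to muffin: m+3=p, u+9=d, f+3=i, f+9=o, i+3=l, n+9=w.

pdiolw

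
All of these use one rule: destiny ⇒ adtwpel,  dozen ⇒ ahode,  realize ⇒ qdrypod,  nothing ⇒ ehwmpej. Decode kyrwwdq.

d(3)→a(0) and e(4)→d(3) fit y≡3x+17 (mod 26); the inverse of 3 mod 26 is 9. This is an affine cipher: with a=0,…,z=25, each position x becomes (3x+17) mod 26.
Undoing it on kyrwwdq: k(10)→9·(10−17)≡15=p; y(24)→9·(24−17)≡11=l; r(17)→9·(17−17)≡0=a; w(22)→9·(22−17)≡19=t; w(22)→9·(22−17)≡19=t; d(3)→9·(3−17)≡4=e; q(16)→9·(16−17)≡17=r (all mod 26).

platter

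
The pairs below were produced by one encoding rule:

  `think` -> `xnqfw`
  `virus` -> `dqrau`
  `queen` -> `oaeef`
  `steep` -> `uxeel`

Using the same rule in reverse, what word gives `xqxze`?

t(19)→x(23) and h(7)→n(13) fit y≡3x+18 (mod 26); the inverse of 3 mod 26 is 9. Treating letters as 0–25, the rule is x ↦ 3x + 18 (mod 26).
Decoding xqxze: x(23)→9·(23−18)≡19=t; q(16)→9·(16−18)≡8=i; x(23)→9·(23−18)≡19=t; z(25)→9·(25−18)≡11=l; e(4)→9·(4−18)≡4=e (all mod 26).

title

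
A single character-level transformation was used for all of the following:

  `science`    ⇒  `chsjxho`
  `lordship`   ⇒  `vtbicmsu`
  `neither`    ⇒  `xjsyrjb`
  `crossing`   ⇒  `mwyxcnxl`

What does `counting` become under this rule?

Shifts by position in science: pos 0: s→c (+10), pos 1: c→h (+5), pos 2: i→s (+10), pos 3: e→j (+5) — repeating every 2. A repeating key of period 2 is used — shifts +10, +5 over and over.
For counting: c+10=m, o+5=t, u+10=e, n+5=s, t+10=d, i+5=n, n+10=x, g+5=l.

mtesdnxl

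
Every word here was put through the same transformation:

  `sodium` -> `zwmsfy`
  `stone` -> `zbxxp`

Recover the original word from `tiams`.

In sodium: s→z is +7, o→w is +8, d→m is +9, i→s is +10 — the shift increases by 1 each position. Each letter shifts forward by (position + 7), i.e. 7, 8, 9, … — the shift grows by one for each successive letter.
Decoding tiams: t−7=m, i−8=a, a−9=r, m−10=c, s−11=h.

march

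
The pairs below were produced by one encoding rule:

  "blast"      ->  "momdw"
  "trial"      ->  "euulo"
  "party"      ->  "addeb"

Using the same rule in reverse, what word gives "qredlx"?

It's a Vigenère-style cipher with numeric key [11,3,12]: position i shifts by key[i mod 3].
Decoding qredlx: q−11=f, r−3=o, e−12=s, d−11=s, l−3=i, x−12=l.

fossil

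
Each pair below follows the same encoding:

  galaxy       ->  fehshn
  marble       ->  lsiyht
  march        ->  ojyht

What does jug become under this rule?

The output letters match the input read backwards, each shifted +7: galaxy reversed is yxalag. Two steps: reverse the string, then apply a Caesar shift of +7.
For jug: reverse → guj; then shift: g+7=n, u+7=b, j+7=q.

nbq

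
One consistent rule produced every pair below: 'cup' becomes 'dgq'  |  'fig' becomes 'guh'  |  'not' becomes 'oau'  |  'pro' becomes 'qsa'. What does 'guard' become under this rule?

hgmse

The rule splits by letter class: vowels +12, consonants +1.
Applying it to guard: g(cons)+1=h, u(vowel)+12=g, a(vowel)+12=m, r(cons)+1=s, d(cons)+1=e.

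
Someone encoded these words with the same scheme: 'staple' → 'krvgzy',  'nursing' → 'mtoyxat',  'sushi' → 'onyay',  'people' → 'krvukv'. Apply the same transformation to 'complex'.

dkrvsui

The output letters match the input read backwards, each shifted +6: staple reversed is elpats. Two steps: reverse the string, then apply a Caesar shift of +6.
On complex: reverse → xelpmoc; then shift: x+6=d, e+6=k, l+6=r, p+6=v, m+6=s, o+6=u, c+6=i.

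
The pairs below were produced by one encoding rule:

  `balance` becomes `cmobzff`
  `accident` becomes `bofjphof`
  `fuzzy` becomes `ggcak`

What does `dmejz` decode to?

cabin

The shifts repeat in a cycle of length 3: positions 0,1,… shift by +1, +12, +3, then the pattern repeats.
Reversing it on dmejz: d−1=c, m−12=a, e−3=b, j−1=i, z−12=n.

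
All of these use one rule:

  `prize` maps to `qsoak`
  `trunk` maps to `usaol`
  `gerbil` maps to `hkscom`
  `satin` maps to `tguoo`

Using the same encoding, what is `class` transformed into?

The shift depends on letter class: consonant p→q is +1, but vowel i→o is +6. The rule splits by letter class: vowels +6, consonants +1.
On class: c(cons)+1=d, l(cons)+1=m, a(vowel)+6=g, s(cons)+1=t, s(cons)+1=t.

dmgtt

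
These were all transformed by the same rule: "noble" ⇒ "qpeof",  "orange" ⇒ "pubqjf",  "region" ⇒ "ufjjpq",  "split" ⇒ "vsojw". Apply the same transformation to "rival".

ujybo

The shift depends on letter class: consonant n→q is +3, but vowel o→p is +1. Vowels shift forward by 1 and consonants shift forward by 3.
Applying it to rival: r(cons)+3=u, i(vowel)+1=j, v(cons)+3=y, a(vowel)+1=b, l(cons)+3=o.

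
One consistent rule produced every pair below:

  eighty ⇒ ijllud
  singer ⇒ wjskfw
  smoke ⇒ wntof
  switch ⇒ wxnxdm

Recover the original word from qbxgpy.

mascot

A repeating key of period 3 is used — shifts +4, +1, +5 over and over.
Undoing it on qbxgpy: q−4=m, b−1=a, x−5=s, g−4=c, p−1=o, y−5=t.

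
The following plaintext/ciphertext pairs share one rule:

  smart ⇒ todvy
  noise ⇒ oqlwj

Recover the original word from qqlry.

point

In smart: s→t is +1, m→o is +2, a→d is +3, r→v is +4 — the shift increases by 1 each position. Each letter shifts forward by (position + 1), i.e. 1, 2, 3, … — the shift grows by one for each successive letter.
Reversing it on qqlry: q−1=p, q−2=o, l−3=i, r−4=n, y−5=t.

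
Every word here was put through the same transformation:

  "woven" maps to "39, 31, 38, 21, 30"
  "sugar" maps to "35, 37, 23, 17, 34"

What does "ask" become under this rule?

The number is (letter's place in the alphabet, a=1) + 16.
On ask: a=1→17, s=19→35, k=11→27.

17, 35, 27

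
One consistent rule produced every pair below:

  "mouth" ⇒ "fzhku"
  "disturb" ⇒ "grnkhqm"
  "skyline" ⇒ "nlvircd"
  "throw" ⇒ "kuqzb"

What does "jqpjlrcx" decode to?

m(12)→f(5) and o(14)→z(25) fit y≡23x+15 (mod 26); the inverse of 23 mod 26 is 17. Treating letters as 0–25, the rule is x ↦ 23x + 15 (mod 26).
Undoing it on jqpjlrcx: j(9)→17·(9−15)≡2=c; q(16)→17·(16−15)≡17=r; p(15)→17·(15−15)≡0=a; j(9)→17·(9−15)≡2=c; l(11)→17·(11−15)≡10=k; r(17)→17·(17−15)≡8=i; c(2)→17·(2−15)≡13=n; x(23)→17·(23−15)≡6=g (all mod 26).

cracking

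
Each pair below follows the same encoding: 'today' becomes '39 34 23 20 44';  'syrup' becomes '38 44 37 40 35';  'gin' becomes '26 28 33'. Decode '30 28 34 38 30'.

t is letter #20 and maps to 39: an offset of 19. The number is (letter's place in the alphabet, a=1) + 19.
Reversing it on 30 28 34 38 30: 30→(30−19)÷1=11=k, 28→(28−19)÷1=9=i, 34→(34−19)÷1=15=o, 38→(38−19)÷1=19=s, 30→(30−19)÷1=11=k.

kiosk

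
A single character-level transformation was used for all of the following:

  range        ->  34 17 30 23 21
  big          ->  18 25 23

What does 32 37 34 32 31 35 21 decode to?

purpose

r is letter #18 and maps to 34: an offset of 16. Letters become their 1-based position plus 16 (so a→17, b→18, …).
Reversing it on 32 37 34 32 31 35 21: 32→(32−16)÷1=16=p, 37→(37−16)÷1=21=u, 34→(34−16)÷1=18=r, 32→(32−16)÷1=16=p, 31→(31−16)÷1=15=o, 35→(35−16)÷1=19=s, 21→(21−16)÷1=5=e.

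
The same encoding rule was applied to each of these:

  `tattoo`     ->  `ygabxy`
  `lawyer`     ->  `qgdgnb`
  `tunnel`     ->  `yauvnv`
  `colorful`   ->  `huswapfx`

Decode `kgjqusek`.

The shift increases by 1 at each position, starting from +5: 5, 6, 7, ….
Reversing it on kgjqusek: k−5=f, g−6=a, j−7=c, q−8=i, u−9=l, s−10=i, e−11=t, k−12=y.

facility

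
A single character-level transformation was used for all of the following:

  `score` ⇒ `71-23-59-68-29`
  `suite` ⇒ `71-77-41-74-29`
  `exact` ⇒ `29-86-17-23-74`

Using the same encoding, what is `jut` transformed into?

s(#19)→71 and c(#3)→23: differences scale by 3, so n = 3·pos + 14. With a=1..z=26, the number is 3·pos + 14.
Applying it to jut: j=10→44, u=21→77, t=20→74.

44-77-74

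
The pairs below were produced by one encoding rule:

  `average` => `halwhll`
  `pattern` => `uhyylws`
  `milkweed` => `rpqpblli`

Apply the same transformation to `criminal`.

hwprpshq

The shift depends on letter class: consonant v→a is +5, but vowel a→h is +7. Vowels shift forward by 7 and consonants shift forward by 5.
On criminal: c(cons)+5=h, r(cons)+5=w, i(vowel)+7=p, m(cons)+5=r, i(vowel)+7=p, n(cons)+5=s, a(vowel)+7=h, l(cons)+5=q.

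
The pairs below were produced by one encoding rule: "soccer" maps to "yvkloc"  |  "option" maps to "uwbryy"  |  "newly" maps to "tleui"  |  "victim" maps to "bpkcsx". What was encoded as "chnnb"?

In soccer: s→y is +6, o→v is +7, c→k is +8, c→l is +9 — the shift increases by 1 each position. Letter i (0-indexed) is shifted by i+6, so successive shifts are 6, 7, 8, ….
Reversing it on chnnb: c−6=w, h−7=a, n−8=f, n−9=e, b−10=r.

wafer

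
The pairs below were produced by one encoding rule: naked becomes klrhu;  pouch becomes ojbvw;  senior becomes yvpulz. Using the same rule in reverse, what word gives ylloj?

Two steps: reverse the string, then apply a Caesar shift of +7.
Reversing it on ylloj: shift back: y−7=r, l−7=e, l−7=e, o−7=h, j−7=c → reehc; then reverse → cheer.

cheer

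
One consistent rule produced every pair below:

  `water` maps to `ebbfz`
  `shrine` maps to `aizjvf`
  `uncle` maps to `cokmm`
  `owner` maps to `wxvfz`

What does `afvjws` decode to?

Shifts by position in water: pos 0: w→e (+8), pos 1: a→b (+1), pos 2: t→b (+8), pos 3: e→f (+1) — repeating every 2. The shifts repeat in a cycle of length 2: positions 0,1,… shift by +8, +1, then the pattern repeats.
Undoing it on afvjws: a−8=s, f−1=e, v−8=n, j−1=i, w−8=o, s−1=r.

senior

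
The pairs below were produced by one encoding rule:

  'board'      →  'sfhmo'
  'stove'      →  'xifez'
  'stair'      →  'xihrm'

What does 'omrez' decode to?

This is an affine cipher: with a=0,…,z=25, each position x becomes (11x+7) mod 26.
Reversing it on omrez: o(14)→19·(14−7)≡3=d; m(12)→19·(12−7)≡17=r; r(17)→19·(17−7)≡8=i; e(4)→19·(4−7)≡21=v; z(25)→19·(25−7)≡4=e (all mod 26).

drive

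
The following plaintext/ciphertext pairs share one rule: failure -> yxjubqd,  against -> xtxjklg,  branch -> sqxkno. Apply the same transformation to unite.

f(5)→y(24) and a(0)→x(23) fit y≡21x+23 (mod 26); the inverse of 21 mod 26 is 5. This is an affine cipher: with a=0,…,z=25, each position x becomes (21x+23) mod 26.
On unite: u(20)→21·20+23≡1=b; n(13)→21·13+23≡10=k; i(8)→21·8+23≡9=j; t(19)→21·19+23≡6=g; e(4)→21·4+23≡3=d (all mod 26).

bkjgd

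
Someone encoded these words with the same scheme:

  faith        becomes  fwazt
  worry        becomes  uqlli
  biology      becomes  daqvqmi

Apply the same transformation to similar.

f(5)→f(5) and a(0)→w(22) fit y≡7x+22 (mod 26); the inverse of 7 mod 26 is 15. This is an affine cipher: with a=0,…,z=25, each position x becomes (7x+22) mod 26.
Applying it to similar: s(18)→7·18+22≡18=s; i(8)→7·8+22≡0=a; m(12)→7·12+22≡2=c; i(8)→7·8+22≡0=a; l(11)→7·11+22≡21=v; a(0)→7·0+22≡22=w; r(17)→7·17+22≡11=l (all mod 26).

sacavwl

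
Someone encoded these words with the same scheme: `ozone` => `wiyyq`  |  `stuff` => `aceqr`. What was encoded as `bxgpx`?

towel

In ozone: o→w is +8, z→i is +9, o→y is +10, n→y is +11 — the shift increases by 1 each position. Letter i (0-indexed) is shifted by i+8, so successive shifts are 8, 9, 10, ….
Reversing it on bxgpx: b−8=t, x−9=o, g−10=w, p−11=e, x−12=l.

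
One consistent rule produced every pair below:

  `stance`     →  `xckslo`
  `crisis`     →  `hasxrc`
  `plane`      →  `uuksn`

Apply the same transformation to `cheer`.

hqoja

It's a Vigenère-style cipher with numeric key [5,9,10]: position i shifts by key[i mod 3].
For cheer: c+5=h, h+9=q, e+10=o, e+5=j, r+9=a.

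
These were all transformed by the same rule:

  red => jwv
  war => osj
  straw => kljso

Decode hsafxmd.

painful

Compare letters: r→j is +18, e→w is +18, d→v is +18 — a constant shift. It's a constant shift of +18 (ROT18).
Decoding hsafxmd: h−18=p, s−18=a, a−18=i, f−18=n, x−18=f, m−18=u, d−18=l.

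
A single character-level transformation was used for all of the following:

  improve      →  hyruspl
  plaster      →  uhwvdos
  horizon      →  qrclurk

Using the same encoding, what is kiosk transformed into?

The output letters match the input read backwards, each shifted +3: improve reversed is evorpmi. The word is reversed, then every letter is shifted forward by 3.
Applying it to kiosk: reverse → ksoik; then shift: k+3=n, s+3=v, o+3=r, i+3=l, k+3=n.

nvrln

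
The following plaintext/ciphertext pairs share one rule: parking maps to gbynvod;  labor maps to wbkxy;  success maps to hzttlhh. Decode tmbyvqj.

p(15)→g(6) and a(0)→b(1) fit y≡9x+1 (mod 26); the inverse of 9 mod 26 is 3. This is an affine cipher: with a=0,…,z=25, each position x becomes (9x+1) mod 26.
Reversing it on tmbyvqj: t(19)→3·(19−1)≡2=c; m(12)→3·(12−1)≡7=h; b(1)→3·(1−1)≡0=a; y(24)→3·(24−1)≡17=r; v(21)→3·(21−1)≡8=i; q(16)→3·(16−1)≡19=t; j(9)→3·(9−1)≡24=y (all mod 26).

charity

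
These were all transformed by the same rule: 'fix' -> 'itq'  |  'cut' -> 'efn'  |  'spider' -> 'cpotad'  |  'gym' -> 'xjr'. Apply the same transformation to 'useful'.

The output letters match the input read backwards, each shifted +11: fix reversed is xif. Two steps: reverse the string, then apply a Caesar shift of +11.
Applying it to useful: reverse → lufesu; then shift: l+11=w, u+11=f, f+11=q, e+11=p, s+11=d, u+11=f.

wfqpdf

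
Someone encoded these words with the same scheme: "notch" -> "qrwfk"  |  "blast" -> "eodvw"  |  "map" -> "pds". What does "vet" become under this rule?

Compare letters: n→q is +3, o→r is +3, t→w is +3 — a constant shift. This is a Caesar cipher with shift 3.
On vet: v+3=y, e+3=h, t+3=w.

yhw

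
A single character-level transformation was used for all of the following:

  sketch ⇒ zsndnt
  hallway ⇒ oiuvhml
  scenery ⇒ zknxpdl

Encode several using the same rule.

In sketch: s→z is +7, k→s is +8, e→n is +9, t→d is +10 — the shift increases by 1 each position. Letter i (0-indexed) is shifted by i+7, so successive shifts are 7, 8, 9, ….
For several: s+7=z, e+8=m, v+9=e, e+10=o, r+11=c, a+12=m, l+13=y.

zmeocmy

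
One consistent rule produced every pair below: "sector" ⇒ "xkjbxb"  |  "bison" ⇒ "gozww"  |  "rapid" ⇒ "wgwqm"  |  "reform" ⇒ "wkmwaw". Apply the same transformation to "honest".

muumbd

In sector: s→x is +5, e→k is +6, c→j is +7, t→b is +8 — the shift increases by 1 each position. The shift increases by 1 at each position, starting from +5: 5, 6, 7, ….
Applying it to honest: h+5=m, o+6=u, n+7=u, e+8=m, s+9=b, t+10=d.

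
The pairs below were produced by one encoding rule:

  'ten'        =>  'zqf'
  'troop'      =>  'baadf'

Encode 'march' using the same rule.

todmy

Two steps: reverse the string, then apply a Caesar shift of +12.
For march: reverse → hcram; then shift: h+12=t, c+12=o, r+12=d, a+12=m, m+12=y.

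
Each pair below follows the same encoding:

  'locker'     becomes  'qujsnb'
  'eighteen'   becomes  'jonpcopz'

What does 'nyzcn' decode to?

The shift increases by 1 at each position, starting from +5: 5, 6, 7, ….
Undoing it on nyzcn: n−5=i, y−6=s, z−7=s, c−8=u, n−9=e.

issue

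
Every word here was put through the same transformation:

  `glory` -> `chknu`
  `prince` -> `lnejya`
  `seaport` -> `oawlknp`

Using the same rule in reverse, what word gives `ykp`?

Compare letters: g→c is +22, l→h is +22, o→k is +22 — a constant shift. Each letter is shifted forward by 22 in the alphabet (a Caesar shift of +22).
Undoing it on ykp: y−22=c, k−22=o, p−22=t.

cot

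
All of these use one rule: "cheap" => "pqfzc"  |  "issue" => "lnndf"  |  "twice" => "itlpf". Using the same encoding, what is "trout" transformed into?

c(2)→p(15) and h(7)→q(16) fit y≡21x+25 (mod 26); the inverse of 21 mod 26 is 5. This is an affine cipher: with a=0,…,z=25, each position x becomes (21x+25) mod 26.
On trout: t(19)→21·19+25≡8=i; r(17)→21·17+25≡18=s; o(14)→21·14+25≡7=h; u(20)→21·20+25≡3=d; t(19)→21·19+25≡8=i (all mod 26).

ishdi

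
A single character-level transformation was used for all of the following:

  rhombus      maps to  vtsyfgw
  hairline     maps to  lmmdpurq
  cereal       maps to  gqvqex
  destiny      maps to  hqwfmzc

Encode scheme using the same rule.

wolqqq

A repeating key of period 2 is used — shifts +4, +12 over and over.
On scheme: s+4=w, c+12=o, h+4=l, e+12=q, m+4=q, e+12=q.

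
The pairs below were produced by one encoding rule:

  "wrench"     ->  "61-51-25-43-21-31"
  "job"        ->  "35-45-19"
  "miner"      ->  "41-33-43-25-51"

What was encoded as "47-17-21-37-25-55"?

w(#23)→61 and r(#18)→51: differences scale by 2, so n = 2·pos + 15. Each letter becomes 2×(its alphabet position, a=1..z=26) + 15.
Reversing it on 47-17-21-37-25-55: 47→(47−15)÷2=16=p, 17→(17−15)÷2=1=a, 21→(21−15)÷2=3=c, 37→(37−15)÷2=11=k, 25→(25−15)÷2=5=e, 55→(55−15)÷2=20=t.

packet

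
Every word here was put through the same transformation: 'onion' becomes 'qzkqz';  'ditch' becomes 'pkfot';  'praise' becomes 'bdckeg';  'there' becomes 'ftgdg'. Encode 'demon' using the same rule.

pgyqz

The shift depends on letter class: consonant n→z is +12, but vowel o→q is +2. Two shifts are in play — +2 for a/e/i/o/u, +12 for every other letter.
On demon: d(cons)+12=p, e(vowel)+2=g, m(cons)+12=y, o(vowel)+2=q, n(cons)+12=z.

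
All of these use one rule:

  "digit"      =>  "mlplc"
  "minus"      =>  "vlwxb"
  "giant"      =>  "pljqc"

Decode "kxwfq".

bunch

Shifts by position in digit: pos 0: d→m (+9), pos 1: i→l (+3), pos 2: g→p (+9), pos 3: i→l (+3) — repeating every 2. The shifts repeat in a cycle of length 2: positions 0,1,… shift by +9, +3, then the pattern repeats.
Reversing it on kxwfq: k−9=b, x−3=u, w−9=n, f−3=c, q−9=h.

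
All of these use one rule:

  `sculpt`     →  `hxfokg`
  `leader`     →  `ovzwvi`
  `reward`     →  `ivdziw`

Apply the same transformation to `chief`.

xsrvu

Each pair mirrors across the alphabet (s↔h, c↔x, u↔f): positions sum to 25. Letters are reflected about the middle of the alphabet (position → 25−position): Atbash.
Applying it to chief: c↔x, h↔s, i↔r, e↔v, f↔u.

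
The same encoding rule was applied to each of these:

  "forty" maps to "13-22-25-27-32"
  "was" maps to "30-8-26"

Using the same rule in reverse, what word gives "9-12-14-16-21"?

f is letter #6 and maps to 13: an offset of 7. Letters become their 1-based position plus 7 (so a→8, b→9, …).
Decoding 9-12-14-16-21: 9→(9−7)÷1=2=b, 12→(12−7)÷1=5=e, 14→(14−7)÷1=7=g, 16→(16−7)÷1=9=i, 21→(21−7)÷1=14=n.

begin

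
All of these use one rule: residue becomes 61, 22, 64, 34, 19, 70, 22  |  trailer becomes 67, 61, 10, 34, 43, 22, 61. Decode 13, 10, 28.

The formula is n = 3×(alphabet index, a=1) + 7.
Undoing it on 13, 10, 28: 13→(13−7)÷3=2=b, 10→(10−7)÷3=1=a, 28→(28−7)÷3=7=g.

bag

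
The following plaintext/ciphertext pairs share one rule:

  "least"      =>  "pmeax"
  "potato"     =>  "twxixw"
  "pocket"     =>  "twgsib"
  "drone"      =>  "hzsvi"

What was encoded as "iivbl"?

Shifts by position in least: pos 0: l→p (+4), pos 1: e→m (+8), pos 2: a→e (+4), pos 3: s→a (+8) — repeating every 2. It's a Vigenère-style cipher with numeric key [4,8]: position i shifts by key[i mod 2].
Reversing it on iivbl: i−4=e, i−8=a, v−4=r, b−8=t, l−4=h.

earth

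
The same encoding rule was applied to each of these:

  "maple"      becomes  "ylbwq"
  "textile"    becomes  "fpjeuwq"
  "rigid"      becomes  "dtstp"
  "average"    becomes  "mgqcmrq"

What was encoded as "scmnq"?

It's a Vigenère-style cipher with numeric key [12,11]: position i shifts by key[i mod 2].
Undoing it on scmnq: s−12=g, c−11=r, m−12=a, n−11=c, q−12=e.

grace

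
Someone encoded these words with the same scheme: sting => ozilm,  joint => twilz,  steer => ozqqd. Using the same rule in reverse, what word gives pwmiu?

logic

s(18)→o(14) and t(19)→z(25) fit y≡11x+24 (mod 26); the inverse of 11 mod 26 is 19. Treating letters as 0–25, the rule is x ↦ 11x + 24 (mod 26).
Undoing it on pwmiu: p(15)→19·(15−24)≡11=l; w(22)→19·(22−24)≡14=o; m(12)→19·(12−24)≡6=g; i(8)→19·(8−24)≡8=i; u(20)→19·(20−24)≡2=c (all mod 26).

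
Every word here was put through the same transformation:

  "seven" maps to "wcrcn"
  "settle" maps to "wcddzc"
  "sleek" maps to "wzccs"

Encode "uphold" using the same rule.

This is an affine cipher: with a=0,…,z=25, each position x becomes (7x+0) mod 26.
On uphold: u(20)→7·20+0≡10=k; p(15)→7·15+0≡1=b; h(7)→7·7+0≡23=x; o(14)→7·14+0≡20=u; l(11)→7·11+0≡25=z; d(3)→7·3+0≡21=v (all mod 26).

kbxuzv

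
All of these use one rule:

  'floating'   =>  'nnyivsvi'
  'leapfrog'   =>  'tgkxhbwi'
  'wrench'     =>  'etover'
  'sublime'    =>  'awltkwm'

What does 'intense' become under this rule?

Shifts by position in floating: pos 0: f→n (+8), pos 1: l→n (+2), pos 2: o→y (+10), pos 3: a→i (+8), pos 4: t→v (+2), pos 5: i→s (+10) — repeating every 3. A repeating key of period 3 is used — shifts +8, +2, +10 over and over.
On intense: i+8=q, n+2=p, t+10=d, e+8=m, n+2=p, s+10=c, e+8=m.

qpdmpcm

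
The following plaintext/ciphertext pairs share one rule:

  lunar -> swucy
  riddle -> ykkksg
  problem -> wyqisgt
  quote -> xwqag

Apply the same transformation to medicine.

tgkkjkug

The shift depends on letter class: consonant l→s is +7, but vowel u→w is +2. Two shifts are in play — +2 for a/e/i/o/u, +7 for every other letter.
Applying it to medicine: m(cons)+7=t, e(vowel)+2=g, d(cons)+7=k, i(vowel)+2=k, c(cons)+7=j, i(vowel)+2=k, n(cons)+7=u, e(vowel)+2=g.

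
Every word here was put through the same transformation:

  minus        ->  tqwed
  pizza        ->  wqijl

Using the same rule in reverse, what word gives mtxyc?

Letter i (0-indexed) is shifted by i+7, so successive shifts are 7, 8, 9, ….
Reversing it on mtxyc: m−7=f, t−8=l, x−9=o, y−10=o, c−11=r.

floor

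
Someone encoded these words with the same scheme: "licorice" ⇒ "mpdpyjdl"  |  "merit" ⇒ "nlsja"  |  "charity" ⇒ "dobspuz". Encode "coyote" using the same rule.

dvzpaf

Shifts by position in licorice: pos 0: l→m (+1), pos 1: i→p (+7), pos 2: c→d (+1), pos 3: o→p (+1), pos 4: r→y (+7), pos 5: i→j (+1) — repeating every 3. The shifts repeat in a cycle of length 3: positions 0,1,… shift by +1, +7, +1, then the pattern repeats.
For coyote: c+1=d, o+7=v, y+1=z, o+1=p, t+7=a, e+1=f.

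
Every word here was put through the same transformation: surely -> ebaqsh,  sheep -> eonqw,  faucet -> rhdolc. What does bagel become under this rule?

nhpqs

Shifts by position in surely: pos 0: s→e (+12), pos 1: u→b (+7), pos 2: r→a (+9), pos 3: e→q (+12), pos 4: l→s (+7), pos 5: y→h (+9) — repeating every 3. The shifts repeat in a cycle of length 3: positions 0,1,… shift by +12, +7, +9, then the pattern repeats.
For bagel: b+12=n, a+7=h, g+9=p, e+12=q, l+7=s.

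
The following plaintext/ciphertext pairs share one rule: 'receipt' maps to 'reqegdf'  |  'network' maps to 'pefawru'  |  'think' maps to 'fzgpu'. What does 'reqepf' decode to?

r(17)→r(17) and e(4)→e(4) fit y≡7x+2 (mod 26); the inverse of 7 mod 26 is 15. Each letter's alphabet position (a=0..z=25) is mapped through 7·x+2 mod 26 — an affine cipher.
Decoding reqepf: r(17)→15·(17−2)≡17=r; e(4)→15·(4−2)≡4=e; q(16)→15·(16−2)≡2=c; e(4)→15·(4−2)≡4=e; p(15)→15·(15−2)≡13=n; f(5)→15·(5−2)≡19=t (all mod 26).

recent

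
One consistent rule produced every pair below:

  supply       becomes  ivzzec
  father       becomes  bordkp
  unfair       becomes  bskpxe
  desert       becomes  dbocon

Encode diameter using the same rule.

bodowksn

The output letters match the input read backwards, each shifted +10: supply reversed is ylppus. Read the word backwards and shift each letter +10.
On diameter: reverse → retemaid; then shift: r+10=b, e+10=o, t+10=d, e+10=o, m+10=w, a+10=k, i+10=s, d+10=n.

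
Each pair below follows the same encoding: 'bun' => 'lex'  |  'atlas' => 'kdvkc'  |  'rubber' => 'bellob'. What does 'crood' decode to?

sheet

It's a constant shift of +10 (ROT10).
Reversing it on crood: c−10=s, r−10=h, o−10=e, o−10=e, d−10=t.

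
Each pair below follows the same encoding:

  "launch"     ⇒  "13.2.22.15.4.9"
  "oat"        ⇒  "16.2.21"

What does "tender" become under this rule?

21.6.15.5.6.19

l is letter #12 and maps to 13: an offset of 1. The number is (letter's place in the alphabet, a=1) + 1.
On tender: t=20→21, e=5→6, n=14→15, d=4→5, e=5→6, r=18→19.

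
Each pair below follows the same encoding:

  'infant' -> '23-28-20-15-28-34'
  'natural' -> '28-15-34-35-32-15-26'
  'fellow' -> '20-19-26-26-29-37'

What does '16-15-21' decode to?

bag

i is letter #9 and maps to 23: an offset of 14. Letters become their 1-based position plus 14 (so a→15, b→16, …).
Undoing it on 16-15-21: 16→(16−14)÷1=2=b, 15→(15−14)÷1=1=a, 21→(21−14)÷1=7=g.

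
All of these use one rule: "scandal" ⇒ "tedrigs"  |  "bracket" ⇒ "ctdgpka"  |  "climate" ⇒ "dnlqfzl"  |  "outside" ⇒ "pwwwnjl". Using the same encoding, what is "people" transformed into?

Each letter shifts forward by (position + 1), i.e. 1, 2, 3, … — the shift grows by one for each successive letter.
For people: p+1=q, e+2=g, o+3=r, p+4=t, l+5=q, e+6=k.

qgrtqk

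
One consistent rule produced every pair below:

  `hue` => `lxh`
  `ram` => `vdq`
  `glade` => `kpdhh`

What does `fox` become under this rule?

jrb

The shift depends on letter class: consonant h→l is +4, but vowel u→x is +3. Vowels shift forward by 3 and consonants shift forward by 4.
On fox: f(cons)+4=j, o(vowel)+3=r, x(cons)+4=b.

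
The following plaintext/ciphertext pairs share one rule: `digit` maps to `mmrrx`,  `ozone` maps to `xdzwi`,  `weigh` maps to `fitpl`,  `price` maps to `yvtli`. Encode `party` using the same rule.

Shifts by position in digit: pos 0: d→m (+9), pos 1: i→m (+4), pos 2: g→r (+11), pos 3: i→r (+9), pos 4: t→x (+4) — repeating every 3. A repeating key of period 3 is used — shifts +9, +4, +11 over and over.
On party: p+9=y, a+4=e, r+11=c, t+9=c, y+4=c.

yeccc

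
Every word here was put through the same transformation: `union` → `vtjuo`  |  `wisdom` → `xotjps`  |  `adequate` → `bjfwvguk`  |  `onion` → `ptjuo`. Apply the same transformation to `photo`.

qnpzp

Shifts by position in union: pos 0: u→v (+1), pos 1: n→t (+6), pos 2: i→j (+1), pos 3: o→u (+6) — repeating every 2. It's a Vigenère-style cipher with numeric key [1,6]: position i shifts by key[i mod 2].
Applying it to photo: p+1=q, h+6=n, o+1=p, t+6=z, o+1=p.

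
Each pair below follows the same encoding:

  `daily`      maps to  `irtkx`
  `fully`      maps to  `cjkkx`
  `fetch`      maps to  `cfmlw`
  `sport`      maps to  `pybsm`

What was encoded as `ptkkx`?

d(3)→i(8) and a(0)→r(17) fit y≡23x+17 (mod 26); the inverse of 23 mod 26 is 17. This is an affine cipher: with a=0,…,z=25, each position x becomes (23x+17) mod 26.
Decoding ptkkx: p(15)→17·(15−17)≡18=s; t(19)→17·(19−17)≡8=i; k(10)→17·(10−17)≡11=l; k(10)→17·(10−17)≡11=l; x(23)→17·(23−17)≡24=y (all mod 26).

silly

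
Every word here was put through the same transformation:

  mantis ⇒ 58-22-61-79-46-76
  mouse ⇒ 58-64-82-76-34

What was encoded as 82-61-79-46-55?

until

With a=1..z=26, the number is 3·pos + 19.
Decoding 82-61-79-46-55: 82→(82−19)÷3=21=u, 61→(61−19)÷3=14=n, 79→(79−19)÷3=20=t, 46→(46−19)÷3=9=i, 55→(55−19)÷3=12=l.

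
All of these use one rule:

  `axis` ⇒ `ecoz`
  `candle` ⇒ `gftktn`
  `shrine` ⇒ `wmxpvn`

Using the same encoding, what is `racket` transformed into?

In axis: a→e is +4, x→c is +5, i→o is +6, s→z is +7 — the shift increases by 1 each position. The shift increases by 1 at each position, starting from +4: 4, 5, 6, ….
On racket: r+4=v, a+5=f, c+6=i, k+7=r, e+8=m, t+9=c.

vfirmc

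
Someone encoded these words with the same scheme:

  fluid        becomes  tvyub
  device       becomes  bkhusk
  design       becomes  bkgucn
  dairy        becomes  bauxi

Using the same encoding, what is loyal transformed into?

Each letter's alphabet position (a=0..z=25) is mapped through 9·x+0 mod 26 — an affine cipher.
On loyal: l(11)→9·11+0≡21=v; o(14)→9·14+0≡22=w; y(24)→9·24+0≡8=i; a(0)→9·0+0≡0=a; l(11)→9·11+0≡21=v (all mod 26).

vwiav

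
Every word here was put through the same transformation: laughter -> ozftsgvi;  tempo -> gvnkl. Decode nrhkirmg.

Each pair mirrors across the alphabet (l↔o, a↔z, u↔f): positions sum to 25. This is the alphabet-reversal cipher (Atbash): a becomes z, b becomes y, etc.
Decoding nrhkirmg: n↔m, r↔i, h↔s, k↔p, i↔r, r↔i, m↔n, g↔t.

misprint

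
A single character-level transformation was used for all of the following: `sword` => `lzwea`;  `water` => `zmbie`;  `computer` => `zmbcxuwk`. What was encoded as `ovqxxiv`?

The output letters match the input read backwards, each shifted +8: sword reversed is drows. The word is reversed, then every letter is shifted forward by 8.
Reversing it on ovqxxiv: shift back: o−8=g, v−8=n, q−8=i, x−8=p, x−8=p, i−8=a, v−8=n → gnippan; then reverse → napping.

napping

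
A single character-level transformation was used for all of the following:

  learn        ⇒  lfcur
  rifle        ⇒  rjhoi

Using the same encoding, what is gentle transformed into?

gfpwpj

In learn: l→l is +0, e→f is +1, a→c is +2, r→u is +3 — the shift increases by 1 each position. Each letter shifts forward by its position index (0, 1, 2, …) — the shift grows by one for each successive letter.
On gentle: g+0=g, e+1=f, n+2=p, t+3=w, l+4=p, e+5=j.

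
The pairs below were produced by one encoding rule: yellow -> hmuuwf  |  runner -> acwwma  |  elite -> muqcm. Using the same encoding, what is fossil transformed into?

The shift depends on letter class: consonant y→h is +9, but vowel e→m is +8. Vowels shift forward by 8 and consonants shift forward by 9.
Applying it to fossil: f(cons)+9=o, o(vowel)+8=w, s(cons)+9=b, s(cons)+9=b, i(vowel)+8=q, l(cons)+9=u.

owbbqu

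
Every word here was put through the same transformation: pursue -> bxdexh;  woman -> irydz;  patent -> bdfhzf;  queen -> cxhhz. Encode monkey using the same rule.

The rule splits by letter class: vowels +3, consonants +12.
Applying it to monkey: m(cons)+12=y, o(vowel)+3=r, n(cons)+12=z, k(cons)+12=w, e(vowel)+3=h, y(cons)+12=k.

yrzwhk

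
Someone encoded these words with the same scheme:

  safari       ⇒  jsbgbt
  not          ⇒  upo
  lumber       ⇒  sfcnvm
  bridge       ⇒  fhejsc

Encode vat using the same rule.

ubw

The output letters match the input read backwards, each shifted +1: safari reversed is irafas. The word is reversed, then every letter is shifted forward by 1.
For vat: reverse → tav; then shift: t+1=u, a+1=b, v+1=w.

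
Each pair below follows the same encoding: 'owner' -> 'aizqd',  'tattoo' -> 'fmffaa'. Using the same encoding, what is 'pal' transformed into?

bmx

Compare letters: o→a is +12, w→i is +12, n→z is +12 — a constant shift. This is a Caesar cipher with shift 12.
For pal: p+12=b, a+12=m, l+12=x.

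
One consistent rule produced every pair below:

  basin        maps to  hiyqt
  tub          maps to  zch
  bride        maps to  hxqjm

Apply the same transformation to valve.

birbm

The shift depends on letter class: consonant b→h is +6, but vowel a→i is +8. The rule splits by letter class: vowels +8, consonants +6.
Applying it to valve: v(cons)+6=b, a(vowel)+8=i, l(cons)+6=r, v(cons)+6=b, e(vowel)+8=m.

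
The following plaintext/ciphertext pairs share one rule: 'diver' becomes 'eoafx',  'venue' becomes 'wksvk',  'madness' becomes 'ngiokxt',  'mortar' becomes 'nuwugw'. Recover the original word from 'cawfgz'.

Shifts by position in diver: pos 0: d→e (+1), pos 1: i→o (+6), pos 2: v→a (+5), pos 3: e→f (+1), pos 4: r→x (+6) — repeating every 3. A repeating key of period 3 is used — shifts +1, +6, +5 over and over.
Reversing it on cawfgz: c−1=b, a−6=u, w−5=r, f−1=e, g−6=a, z−5=u.

bureau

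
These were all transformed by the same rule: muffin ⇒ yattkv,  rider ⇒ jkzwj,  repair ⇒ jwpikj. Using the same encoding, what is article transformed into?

ijdkcbw

m(12)→y(24) and u(20)→a(0) fit y≡23x+8 (mod 26); the inverse of 23 mod 26 is 17. Treating letters as 0–25, the rule is x ↦ 23x + 8 (mod 26).
For article: a(0)→23·0+8≡8=i; r(17)→23·17+8≡9=j; t(19)→23·19+8≡3=d; i(8)→23·8+8≡10=k; c(2)→23·2+8≡2=c; l(11)→23·11+8≡1=b; e(4)→23·4+8≡22=w (all mod 26).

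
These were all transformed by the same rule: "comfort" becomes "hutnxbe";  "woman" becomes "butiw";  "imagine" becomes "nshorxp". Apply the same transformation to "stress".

xzymbc

In comfort: c→h is +5, o→u is +6, m→t is +7, f→n is +8 — the shift increases by 1 each position. Letter i (0-indexed) is shifted by i+5, so successive shifts are 5, 6, 7, ….
On stress: s+5=x, t+6=z, r+7=y, e+8=m, s+9=b, s+10=c.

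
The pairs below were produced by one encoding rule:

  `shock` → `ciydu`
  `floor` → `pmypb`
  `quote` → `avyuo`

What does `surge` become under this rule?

cvbho

Shifts by position in shock: pos 0: s→c (+10), pos 1: h→i (+1), pos 2: o→y (+10), pos 3: c→d (+1) — repeating every 2. A repeating key of period 2 is used — shifts +10, +1 over and over.
On surge: s+10=c, u+1=v, r+10=b, g+1=h, e+10=o.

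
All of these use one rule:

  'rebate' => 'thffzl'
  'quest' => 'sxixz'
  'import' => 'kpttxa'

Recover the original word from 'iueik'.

In rebate: r→t is +2, e→h is +3, b→f is +4, a→f is +5 — the shift increases by 1 each position. Each letter shifts forward by (position + 2), i.e. 2, 3, 4, … — the shift grows by one for each successive letter.
Undoing it on iueik: i−2=g, u−3=r, e−4=a, i−5=d, k−6=e.

grade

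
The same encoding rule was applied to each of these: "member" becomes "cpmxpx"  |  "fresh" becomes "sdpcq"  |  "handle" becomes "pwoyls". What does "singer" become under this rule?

The output letters match the input read backwards, each shifted +11: member reversed is rebmem. The word is reversed, then every letter is shifted forward by 11.
Applying it to singer: reverse → regnis; then shift: r+11=c, e+11=p, g+11=r, n+11=y, i+11=t, s+11=d.

cprytd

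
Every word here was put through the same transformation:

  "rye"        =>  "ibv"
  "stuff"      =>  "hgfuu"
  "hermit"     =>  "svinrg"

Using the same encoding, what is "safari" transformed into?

Each pair mirrors across the alphabet (r↔i, y↔b, e↔v): positions sum to 25. Letters are reflected about the middle of the alphabet (position → 25−position): Atbash.
On safari: s↔h, a↔z, f↔u, a↔z, r↔i, i↔r.

hzuzir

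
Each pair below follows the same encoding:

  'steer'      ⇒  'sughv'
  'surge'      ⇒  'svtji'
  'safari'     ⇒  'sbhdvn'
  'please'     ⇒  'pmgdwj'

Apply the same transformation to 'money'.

In steer: s→s is +0, t→u is +1, e→g is +2, e→h is +3 — the shift increases by 1 each position. The shift increases by 1 at each position, starting from +0: 0, 1, 2, ….
Applying it to money: m+0=m, o+1=p, n+2=p, e+3=h, y+4=c.

mpphc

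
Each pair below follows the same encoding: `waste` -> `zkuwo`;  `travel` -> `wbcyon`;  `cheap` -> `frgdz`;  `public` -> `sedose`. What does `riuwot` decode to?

oyster

The shifts repeat in a cycle of length 3: positions 0,1,… shift by +3, +10, +2, then the pattern repeats.
Decoding riuwot: r−3=o, i−10=y, u−2=s, w−3=t, o−10=e, t−2=r.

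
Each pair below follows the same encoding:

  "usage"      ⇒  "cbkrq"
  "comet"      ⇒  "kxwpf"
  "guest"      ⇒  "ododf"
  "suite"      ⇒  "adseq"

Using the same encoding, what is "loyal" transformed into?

In usage: u→c is +8, s→b is +9, a→k is +10, g→r is +11 — the shift increases by 1 each position. The shift increases by 1 at each position, starting from +8: 8, 9, 10, ….
For loyal: l+8=t, o+9=x, y+10=i, a+11=l, l+12=x.

txilx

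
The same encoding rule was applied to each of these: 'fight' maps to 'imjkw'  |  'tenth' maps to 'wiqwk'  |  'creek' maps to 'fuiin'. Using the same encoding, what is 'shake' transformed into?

The shift depends on letter class: consonant f→i is +3, but vowel i→m is +4. Two shifts are in play — +4 for a/e/i/o/u, +3 for every other letter.
For shake: s(cons)+3=v, h(cons)+3=k, a(vowel)+4=e, k(cons)+3=n, e(vowel)+4=i.

vkeni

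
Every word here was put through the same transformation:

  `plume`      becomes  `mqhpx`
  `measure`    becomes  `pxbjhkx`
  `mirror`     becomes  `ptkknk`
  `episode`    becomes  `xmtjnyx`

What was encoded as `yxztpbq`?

decimal

p(15)→m(12) and l(11)→q(16) fit y≡25x+1 (mod 26); the inverse of 25 mod 26 is 25. This is an affine cipher: with a=0,…,z=25, each position x becomes (25x+1) mod 26.
Decoding yxztpbq: y(24)→25·(24−1)≡3=d; x(23)→25·(23−1)≡4=e; z(25)→25·(25−1)≡2=c; t(19)→25·(19−1)≡8=i; p(15)→25·(15−1)≡12=m; b(1)→25·(1−1)≡0=a; q(16)→25·(16−1)≡11=l (all mod 26).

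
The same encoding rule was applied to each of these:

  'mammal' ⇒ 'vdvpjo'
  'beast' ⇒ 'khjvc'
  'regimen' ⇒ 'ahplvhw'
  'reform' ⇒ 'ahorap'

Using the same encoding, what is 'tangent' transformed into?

It's a Vigenère-style cipher with numeric key [9,3]: position i shifts by key[i mod 2].
Applying it to tangent: t+9=c, a+3=d, n+9=w, g+3=j, e+9=n, n+3=q, t+9=c.

cdwjnqc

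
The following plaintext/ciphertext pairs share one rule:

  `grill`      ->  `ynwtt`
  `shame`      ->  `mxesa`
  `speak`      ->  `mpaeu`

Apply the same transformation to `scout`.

mcqkl

Treating letters as 0–25, the rule is x ↦ 25x + 4 (mod 26).
For scout: s(18)→25·18+4≡12=m; c(2)→25·2+4≡2=c; o(14)→25·14+4≡16=q; u(20)→25·20+4≡10=k; t(19)→25·19+4≡11=l (all mod 26).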